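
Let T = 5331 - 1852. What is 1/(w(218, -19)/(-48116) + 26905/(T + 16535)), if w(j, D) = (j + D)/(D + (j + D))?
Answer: 86669426160/116508496807 ≈ 0.74389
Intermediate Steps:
w(j, D) = (D + j)/(j + 2*D) (w(j, D) = (D + j)/(D + (D + j)) = (D + j)/(j + 2*D))
T = 3479
1/(w(218, -19)/(-48116) + 26905/(T + 16535)) = 1/(((-19 + 218)/(218 + 2*(-19)))/(-48116) + 26905/(3479 + 16535)) = 1/((199/(218 - 38))*(-1/48116) + 26905/20014) = 1/((199/180)*(-1/48116) + 26905*(1/20014)) = 1/(((1/180)*199)*(-1/48116) + 26905/20014) = 1/((199/180)*(-1/48116) + 26905/20014) = 1/(-199/8660880 + 26905/20014) = 1/(116508496807/86669426160) = 86669426160/116508496807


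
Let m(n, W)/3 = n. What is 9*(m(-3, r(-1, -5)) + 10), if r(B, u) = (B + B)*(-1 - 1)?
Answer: 9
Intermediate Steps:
r(B, u) = -4*B (r(B, u) = (2*B)*(-2) = -4*B)
m(n, W) = 3*n
9*(m(-3, r(-1, -5)) + 10) = 9*(3*(-3) + 10) = 9*(-9 + 10) = 9*1 = 9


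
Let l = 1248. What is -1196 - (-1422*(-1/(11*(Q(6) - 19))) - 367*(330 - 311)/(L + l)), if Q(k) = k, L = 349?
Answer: -269863643/228371 ≈ -1181.7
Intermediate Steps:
-1196 - (-1422*(-1/(11*(Q(6) - 19))) - 367*(330 - 311)/(L + l)) = -1196 - (-1422*(-1/(11*(6 - 19))) - 367*(330 - 311)/(349 + 1248)) = -1196 - (-1422/((-13*(-11))) - 367/(1597/19)) = -1196 - (-1422/143 - 367/(1597*(1/19))) = -1196 - (-1422*1/143 - 367/1597/19) = -1196 - (-1422/143 - 367*19/1597) = -1196 - (-1422/143 - 6973/1597) = -1196 - 1*(-3268073/228371) = -1196 + 3268073/228371 = -269863643/228371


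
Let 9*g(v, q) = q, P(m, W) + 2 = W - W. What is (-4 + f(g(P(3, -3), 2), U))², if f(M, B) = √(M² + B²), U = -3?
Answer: (36 - √733)²/81 ≈ 0.98363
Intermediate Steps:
P(m, W) = -2 (P(m, W) = -2 + (W - W) = -2 + 0 = -2)
g(v, q) = q/9
f(M, B) = √(B² + M²)
(-4 + f(g(P(3, -3), 2), U))² = (-4 + √((-3)² + ((⅑)*2)²))² = (-4 + √(9 + (2/9)²))² = (-4 + √(9 + 4/81))² = (-4 + √(733/81))² = (-4 + √733/9)²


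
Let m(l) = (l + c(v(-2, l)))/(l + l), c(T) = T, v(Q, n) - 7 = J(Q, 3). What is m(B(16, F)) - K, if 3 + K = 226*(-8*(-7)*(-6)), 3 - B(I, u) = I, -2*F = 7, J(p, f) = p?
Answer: 987211/13 ≈ 75939.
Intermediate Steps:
v(Q, n) = 7 + Q
F = -7/2 (F = -1/2*7 = -7/2 ≈ -3.5000)
B(I, u) = 3 - I
m(l) = (5 + l)/(2*l) (m(l) = (l + (7 - 2))/(l + l) = (l + 5)/((2*l)) = (5 + l)*(1/(2*l)) = (5 + l)/(2*l))
K = -75939 (K = -3 + 226*(-8*(-7)*(-6)) = -3 + 226*(56*(-6)) = -3 + 226*(-336) = -3 - 75936 = -75939)
m(B(16, F)) - K = (5 + (3 - 1*16))/(2*(3 - 1*16)) - 1*(-75939) = (5 + (3 - 16))/(2*(3 - 16)) + 75939 = (1/2)*(5 - 13)/(-13) + 75939 = (1/2)*(-1/13)*(-8) + 75939 = 4/13 + 75939 = 987211/13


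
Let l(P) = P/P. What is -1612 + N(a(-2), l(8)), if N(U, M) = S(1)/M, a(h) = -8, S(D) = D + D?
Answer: -1610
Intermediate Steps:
S(D) = 2*D
l(P) = 1
N(U, M) = 2/M (N(U, M) = (2*1)/M = 2/M)
-1612 + N(a(-2), l(8)) = -1612 + 2/1 = -1612 + 2*1 = -1612 + 2 = -1610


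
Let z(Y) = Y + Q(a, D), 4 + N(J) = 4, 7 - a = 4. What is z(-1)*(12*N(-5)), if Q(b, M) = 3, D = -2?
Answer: 0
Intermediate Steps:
a = 3 (a = 7 - 1*4 = 7 - 4 = 3)
N(J) = 0 (N(J) = -4 + 4 = 0)
z(Y) = 3 + Y (z(Y) = Y + 3 = 3 + Y)
z(-1)*(12*N(-5)) = (3 - 1)*(12*0) = 2*0 = 0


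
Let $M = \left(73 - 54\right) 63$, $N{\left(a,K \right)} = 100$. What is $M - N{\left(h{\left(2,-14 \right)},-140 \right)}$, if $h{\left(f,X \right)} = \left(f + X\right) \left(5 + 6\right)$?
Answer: $1097$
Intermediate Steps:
$h{\left(f,X \right)} = 11 X + 11 f$ ($h{\left(f,X \right)} = \left(X + f\right) 11 = 11 X + 11 f$)
$M = 1197$ ($M = 19 \cdot 63 = 1197$)
$M - N{\left(h{\left(2,-14 \right)},-140 \right)} = 1197 - 100 = 1097$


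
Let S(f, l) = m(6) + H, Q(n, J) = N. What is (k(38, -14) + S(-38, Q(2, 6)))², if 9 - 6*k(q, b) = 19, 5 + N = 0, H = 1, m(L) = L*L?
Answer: 11236/9 ≈ 1248.4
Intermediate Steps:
m(L) = L²
N = -5 (N = -5 + 0 = -5)
Q(n, J) = -5
k(q, b) = -5/3 (k(q, b) = 3/2 - ⅙*19 = 3/2 - 19/6 = -5/3)
S(f, l) = 37 (S(f, l) = 6² + 1 = 36 + 1 = 37)
(k(38, -14) + S(-38, Q(2, 6)))² = (-5/3 + 37)² = (106/3)² = 11236/9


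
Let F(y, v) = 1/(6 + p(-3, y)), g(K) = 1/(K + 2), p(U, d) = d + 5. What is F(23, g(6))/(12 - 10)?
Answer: 1/68 ≈ 0.014706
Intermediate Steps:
p(U, d) = 5 + d
g(K) = 1/(2 + K)
F(y, v) = 1/(11 + y) (F(y, v) = 1/(6 + (5 + y)) = 1/(11 + y))
F(23, g(6))/(12 - 10) = 1/((12 - 10)*(11 + 23)) = 1/(2*34) = (½)*(1/34) = 1/68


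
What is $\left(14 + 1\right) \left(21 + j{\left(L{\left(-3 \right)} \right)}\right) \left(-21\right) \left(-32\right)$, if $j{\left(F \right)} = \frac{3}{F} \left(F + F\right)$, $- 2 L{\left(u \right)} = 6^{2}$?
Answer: $272160$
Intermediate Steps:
$L{\left(u \right)} = -18$ ($L{\left(u \right)} = - \frac{6^{2}}{2} = \left(- \frac{1}{2}\right) 36 = -18$)
$j{\left(F \right)} = 6$ ($j{\left(F \right)} = \frac{3}{F} 2 F = 6$)
$\left(14 + 1\right) \left(21 + j{\left(L{\left(-3 \right)} \right)}\right) \left(-21\right) \left(-32\right) = \left(14 + 1\right) \left(21 + 6\right) \left(-21\right) \left(-32\right) = 15 \cdot 27 \left(-21\right) \left(-32\right) = 405 \left(-21\right) \left(-32\right) = \left(-8505\right) \left(-32\right) = 272160$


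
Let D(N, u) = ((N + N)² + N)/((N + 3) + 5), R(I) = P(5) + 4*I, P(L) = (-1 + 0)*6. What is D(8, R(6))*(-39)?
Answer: -1287/2 ≈ -643.50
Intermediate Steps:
P(L) = -6 (P(L) = -1*6 = -6)
R(I) = -6 + 4*I
D(N, u) = (N + 4*N²)/(8 + N) (D(N, u) = ((2*N)² + N)/((3 + N) + 5) = (4*N² + N)/(8 + N) = (N + 4*N²)/(8 + N))
D(8, R(6))*(-39) = (8*(1 + 4*8)/(8 + 8))*(-39) = (8*(1 + 32)/16)*(-39) = (8*(1/16)*33)*(-39) = (33/2)*(-39) = -1287/2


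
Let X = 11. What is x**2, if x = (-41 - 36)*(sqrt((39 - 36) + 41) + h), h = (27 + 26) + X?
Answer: 24546060 + 1517824*sqrt(11) ≈ 2.9580e+7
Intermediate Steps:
h = 64 (h = (27 + 26) + 11 = 53 + 11 = 64)
x = -4928 - 154*sqrt(11) (x = (-41 - 36)*(sqrt((39 - 36) + 41) + 64) = -77*(sqrt(3 + 41) + 64) = -77*(sqrt(44) + 64) = -77*(2*sqrt(11) + 64) = -77*(64 + 2*sqrt(11)) = -4928 - 154*sqrt(11) ≈ -5438.8)
x**2 = (-4928 - 154*sqrt(11))**2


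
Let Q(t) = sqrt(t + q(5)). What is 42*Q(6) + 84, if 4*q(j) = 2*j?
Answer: 84 + 21*sqrt(34) ≈ 206.45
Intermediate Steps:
q(j) = j/2 (q(j) = (2*j)/4 = j/2)
Q(t) = sqrt(5/2 + t) (Q(t) = sqrt(t + (1/2)*5) = sqrt(t + 5/2) = sqrt(5/2 + t))
42*Q(6) + 84 = 42*(sqrt(10 + 4*6)/2) + 84 = 42*(sqrt(10 + 24)/2) + 84 = 42*(sqrt(34)/2) + 84 = 21*sqrt(34) + 84 = 84 + 21*sqrt(34)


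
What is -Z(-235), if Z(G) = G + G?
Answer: 470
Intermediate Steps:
Z(G) = 2*G
-Z(-235) = -2*(-235) = -1*(-470) = 470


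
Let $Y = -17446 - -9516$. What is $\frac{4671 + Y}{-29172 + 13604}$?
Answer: $\frac{3259}{15568} \approx 0.20934$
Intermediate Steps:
$Y = -7930$ ($Y = -17446 + 9516 = -7930$)
$\frac{4671 + Y}{-29172 + 13604} = \frac{4671 - 7930}{-29172 + 13604} = - \frac{3259}{-15568} = \left(-3259\right) \left(- \frac{1}{15568}\right) = \frac{3259}{15568}$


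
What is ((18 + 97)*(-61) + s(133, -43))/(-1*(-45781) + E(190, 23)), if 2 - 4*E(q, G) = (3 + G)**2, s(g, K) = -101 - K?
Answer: -14146/91225 ≈ -0.15507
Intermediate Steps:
E(q, G) = 1/2 - (3 + G)**2/4
((18 + 97)*(-61) + s(133, -43))/(-1*(-45781) + E(190, 23)) = ((18 + 97)*(-61) + (-101 - 1*(-43)))/(-1*(-45781) + (1/2 - (3 + 23)**2/4)) = (115*(-61) + (-101 + 43))/(45781 + (1/2 - 1/4*26**2)) = (-7015 - 58)/(45781 + (1/2 - 1/4*676)) = -7073/(45781 + (1/2 - 169)) = -7073/(45781 - 337/2) = -7073/91225/2 = -7073*2/91225 = -14146/91225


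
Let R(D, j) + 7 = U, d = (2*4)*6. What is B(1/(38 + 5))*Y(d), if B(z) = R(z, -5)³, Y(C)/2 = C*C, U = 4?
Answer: -124416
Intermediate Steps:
d = 48 (d = 8*6 = 48)
R(D, j) = -3 (R(D, j) = -7 + 4 = -3)
Y(C) = 2*C² (Y(C) = 2*(C*C) = 2*C²)
B(z) = -27 (B(z) = (-3)³ = -27)
B(1/(38 + 5))*Y(d) = -54*48² = -54*2304 = -27*4608 = -124416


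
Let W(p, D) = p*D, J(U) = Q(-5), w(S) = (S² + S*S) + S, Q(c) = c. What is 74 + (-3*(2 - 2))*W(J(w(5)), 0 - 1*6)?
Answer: 74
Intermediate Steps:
w(S) = S + 2*S² (w(S) = (S² + S²) + S = 2*S² + S = S + 2*S²)
J(U) = -5
W(p, D) = D*p
74 + (-3*(2 - 2))*W(J(w(5)), 0 - 1*6) = 74 + (-3*(2 - 2))*((0 - 1*6)*(-5)) = 74 + (-3*0)*((0 - 6)*(-5)) = 74 + 0*(-6*(-5)) = 74 + 0*30 = 74 + 0 = 74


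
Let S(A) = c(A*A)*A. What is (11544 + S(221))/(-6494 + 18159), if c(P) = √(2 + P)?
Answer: 11544/11665 + 5967*√67/11665 ≈ 5.1767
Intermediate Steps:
S(A) = A*√(2 + A²) (S(A) = √(2 + A*A)*A = √(2 + A²)*A = A*√(2 + A²))
(11544 + S(221))/(-6494 + 18159) = (11544 + 221*√(2 + 221²))/(-6494 + 18159) = (11544 + 221*√(2 + 48841))/11665 = (11544 + 221*√48843)*(1/11665) = (11544 + 221*(27*√67))*(1/11665) = (11544 + 5967*√67)*(1/11665) = 11544/11665 + 5967*√67/11665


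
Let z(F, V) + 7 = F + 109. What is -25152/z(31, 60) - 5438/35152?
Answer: -442433179/2337608 ≈ -189.27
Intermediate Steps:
z(F, V) = 102 + F (z(F, V) = -7 + (F + 109) = -7 + (109 + F) = 102 + F)
-25152/z(31, 60) - 5438/35152 = -25152/(102 + 31) - 5438/35152 = -25152/133 - 5438*1/35152 = -25152*1/133 - 2719/17576 = -25152/133 - 2719/17576 = -442433179/2337608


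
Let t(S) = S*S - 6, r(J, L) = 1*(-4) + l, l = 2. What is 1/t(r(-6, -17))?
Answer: -1/2 ≈ -0.50000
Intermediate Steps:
r(J, L) = -2 (r(J, L) = 1*(-4) + 2 = -4 + 2 = -2)
t(S) = -6 + S**2 (t(S) = S**2 - 6 = -6 + S**2)
1/t(r(-6, -17)) = 1/(-6 + (-2)**2) = 1/(-6 + 4) = 1/(-2) = -1/2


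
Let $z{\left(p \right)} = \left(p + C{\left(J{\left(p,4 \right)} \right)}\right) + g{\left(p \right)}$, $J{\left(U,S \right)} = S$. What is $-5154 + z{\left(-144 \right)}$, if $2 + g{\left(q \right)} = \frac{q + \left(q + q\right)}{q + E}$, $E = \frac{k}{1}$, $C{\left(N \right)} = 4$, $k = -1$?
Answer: $- \frac{767488}{145} \approx -5293.0$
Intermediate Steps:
$E = -1$ ($E = - 1^{-1} = \left(-1\right) 1 = -1$)
$g{\left(q \right)} = -2 + \frac{3 q}{-1 + q}$ ($g{\left(q \right)} = -2 + \frac{q + \left(q + q\right)}{q - 1} = -2 + \frac{q + 2 q}{-1 + q} = -2 + \frac{3 q}{-1 + q}$)
$z{\left(p \right)} = 4 + p + \frac{2 + p}{-1 + p}$ ($z{\left(p \right)} = \left(p + 4\right) + \frac{2 + p}{-1 + p} = \left(4 + p\right) + \frac{2 + p}{-1 + p} = 4 + p + \frac{2 + p}{-1 + p}$)
$-5154 + z{\left(-144 \right)} = -5154 + \frac{-2 + \left(-144\right)^{2} + 4 \left(-144\right)}{-1 - 144} = -5154 + \frac{-2 + 20736 - 576}{-145} = -5154 - \frac{20158}{145} = - \frac{767488}{145}$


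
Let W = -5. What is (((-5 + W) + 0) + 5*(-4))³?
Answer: -27000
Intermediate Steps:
(((-5 + W) + 0) + 5*(-4))³ = (((-5 - 5) + 0) + 5*(-4))³ = ((-10 + 0) - 20)³ = (-10 - 20)³ = (-30)³ = -27000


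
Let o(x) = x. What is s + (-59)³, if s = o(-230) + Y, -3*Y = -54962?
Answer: -561865/3 ≈ -1.8729e+5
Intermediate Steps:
Y = 54962/3 (Y = -⅓*(-54962) = 54962/3 ≈ 18321.)
s = 54272/3 (s = -230 + 54962/3 = 54272/3 ≈ 18091.)
s + (-59)³ = 54272/3 + (-59)³ = 54272/3 - 205379 = -561865/3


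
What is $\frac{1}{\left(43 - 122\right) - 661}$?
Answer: $- \frac{1}{740} \approx -0.0013514$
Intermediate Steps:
$\frac{1}{\left(43 - 122\right) - 661} = \frac{1}{-79 - 661} = \frac{1}{-740} = - \frac{1}{740}$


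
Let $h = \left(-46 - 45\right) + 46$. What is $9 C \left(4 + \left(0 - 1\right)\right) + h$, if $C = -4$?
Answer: $-153$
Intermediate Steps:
$h = -45$ ($h = -91 + 46 = -45$)
$9 C \left(4 + \left(0 - 1\right)\right) + h = 9 \left(- 4 \left(4 + \left(0 - 1\right)\right)\right) - 45 = 9 \left(- 4 \left(4 - 1\right)\right) - 45 = 9 \left(\left(-4\right) 3\right) - 45 = 9 \left(-12\right) - 45 = -108 - 45 = -153$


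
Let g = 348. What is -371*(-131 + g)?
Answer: -80507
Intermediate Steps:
-371*(-131 + g) = -371*(-131 + 348) = -371*217 = -80507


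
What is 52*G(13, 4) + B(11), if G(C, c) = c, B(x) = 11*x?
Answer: 329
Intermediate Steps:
52*G(13, 4) + B(11) = 52*4 + 11*11 = 208 + 121 = 329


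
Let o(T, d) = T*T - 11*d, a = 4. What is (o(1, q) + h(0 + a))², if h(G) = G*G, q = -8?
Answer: 11025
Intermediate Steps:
o(T, d) = T² - 11*d
h(G) = G²
(o(1, q) + h(0 + a))² = ((1² - 11*(-8)) + (0 + 4)²)² = ((1 + 88) + 4²)² = (89 + 16)² = 105² = 11025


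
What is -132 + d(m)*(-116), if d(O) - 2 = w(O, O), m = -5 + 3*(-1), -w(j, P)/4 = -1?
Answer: -828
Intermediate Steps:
w(j, P) = 4 (w(j, P) = -4*(-1) = 4)
m = -8 (m = -5 - 3 = -8)
d(O) = 6 (d(O) = 2 + 4 = 6)
-132 + d(m)*(-116) = -132 + 6*(-116) = -132 - 696 = -828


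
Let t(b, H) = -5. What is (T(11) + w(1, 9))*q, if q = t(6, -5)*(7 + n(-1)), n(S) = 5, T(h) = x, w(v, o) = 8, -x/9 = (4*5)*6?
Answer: 64320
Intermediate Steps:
x = -1080 (x = -9*4*5*6 = -180*6 = -9*120 = -1080)
T(h) = -1080
q = -60 (q = -5*(7 + 5) = -5*12 = -60)
(T(11) + w(1, 9))*q = (-1080 + 8)*(-60) = -1072*(-60) = 64320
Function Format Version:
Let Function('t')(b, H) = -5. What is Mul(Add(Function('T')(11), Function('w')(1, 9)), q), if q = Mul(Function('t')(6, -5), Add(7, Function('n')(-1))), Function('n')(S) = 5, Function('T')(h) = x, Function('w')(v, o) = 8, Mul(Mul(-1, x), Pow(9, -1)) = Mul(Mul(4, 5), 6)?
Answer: 64320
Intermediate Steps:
x = -1080 (x = Mul(-9, Mul(Mul(4, 5), 6)) = Mul(-9, Mul(20, 6)) = Mul(-9, 120) = -1080)
Function('T')(h) = -1080
q = -60 (q = Mul(-5, Add(7, 5)) = Mul(-5, 12) = -60)
Mul(Add(Function('T')(11), Function('w')(1, 9)), q) = Mul(Add(-1080, 8), -60) = Mul(-1072, -60) = 64320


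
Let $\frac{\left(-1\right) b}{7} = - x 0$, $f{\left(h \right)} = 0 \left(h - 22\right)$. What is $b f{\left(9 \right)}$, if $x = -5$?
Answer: $0$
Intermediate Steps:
$f{\left(h \right)} = 0$ ($f{\left(h \right)} = 0 \left(-22 + h\right) = 0$)
$b = 0$ ($b = - 7 \left(- \left(-5\right) 0\right) = - 7 \left(\left(-1\right) 0\right) = \left(-7\right) 0 = 0$)
$b f{\left(9 \right)} = 0 \cdot 0 = 0$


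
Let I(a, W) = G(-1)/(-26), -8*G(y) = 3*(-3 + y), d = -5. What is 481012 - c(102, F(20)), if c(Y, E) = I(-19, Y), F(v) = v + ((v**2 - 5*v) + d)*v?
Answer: 25012627/52 ≈ 4.8101e+5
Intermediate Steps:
G(y) = 9/8 - 3*y/8 (G(y) = -3*(-3 + y)/8 = -(-9 + 3*y)/8 = 9/8 - 3*y/8)
F(v) = v + v*(-5 + v**2 - 5*v) (F(v) = v + ((v**2 - 5*v) - 5)*v = v + (-5 + v**2 - 5*v)*v = v + v*(-5 + v**2 - 5*v))
I(a, W) = -3/52 (I(a, W) = (9/8 - 3/8*(-1))/(-26) = (9/8 + 3/8)*(-1/26) = (3/2)*(-1/26) = -3/52)
c(Y, E) = -3/52
481012 - c(102, F(20)) = 481012 - 1*(-3/52) = 481012 + 3/52 = 25012627/52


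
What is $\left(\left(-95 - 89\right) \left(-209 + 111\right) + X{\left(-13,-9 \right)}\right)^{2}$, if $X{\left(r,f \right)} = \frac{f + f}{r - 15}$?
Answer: $\frac{63734536849}{196} \approx 3.2518 \cdot 10^{8}$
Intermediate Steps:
$X{\left(r,f \right)} = \frac{2 f}{-15 + r}$
$\left(\left(-95 - 89\right) \left(-209 + 111\right) + X{\left(-13,-9 \right)}\right)^{2} = \left(\left(-95 - 89\right) \left(-209 + 111\right) + 2 \left(-9\right) \frac{1}{-15 - 13}\right)^{2} = \left(\left(-184\right) \left(-98\right) + 2 \left(-9\right) \frac{1}{-28}\right)^{2} = \left(18032 + 2 \left(-9\right) \left(- \frac{1}{28}\right)\right)^{2} = \left(18032 + \frac{9}{14}\right)^{2} = \left(\frac{252457}{14}\right)^{2} = \frac{63734536849}{196}$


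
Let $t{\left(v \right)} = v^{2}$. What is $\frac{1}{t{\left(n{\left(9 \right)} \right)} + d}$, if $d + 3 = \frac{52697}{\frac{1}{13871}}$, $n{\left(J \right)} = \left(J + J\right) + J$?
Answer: $\frac{1}{730960813} \approx 1.3681 \cdot 10^{-9}$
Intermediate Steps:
$n{\left(J \right)} = 3 J$ ($n{\left(J \right)} = 2 J + J = 3 J$)
$d = 730960084$ ($d = -3 + \frac{52697}{\frac{1}{13871}} = -3 + 52697 \frac{1}{\frac{1}{13871}} = -3 + 52697 \cdot 13871 = -3 + 730960087 = 730960084$)
$\frac{1}{t{\left(n{\left(9 \right)} \right)} + d} = \frac{1}{\left(3 \cdot 9\right)^{2} + 730960084} = \frac{1}{27^{2} + 730960084} = \frac{1}{729 + 730960084} = \frac{1}{730960813}$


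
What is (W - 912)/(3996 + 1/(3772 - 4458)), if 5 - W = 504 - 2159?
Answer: 46648/249205 ≈ 0.18719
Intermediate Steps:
W = 1660 (W = 5 - (504 - 2159) = 5 - 1*(-1655) = 5 + 1655 = 1660)
(W - 912)/(3996 + 1/(3772 - 4458)) = (1660 - 912)/(3996 + 1/(3772 - 4458)) = 748/(3996 + 1/(-686)) = 748/(3996 - 1/686) = 748/(2741255/686) = 748*(686/2741255) = 46648/249205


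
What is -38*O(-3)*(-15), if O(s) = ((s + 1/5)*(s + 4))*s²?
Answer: -14364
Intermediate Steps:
O(s) = s²*(4 + s)*(⅕ + s) (O(s) = ((s + ⅕)*(4 + s))*s² = ((⅕ + s)*(4 + s))*s² = ((4 + s)*(⅕ + s))*s² = s²*(4 + s)*(⅕ + s))
-38*O(-3)*(-15) = -38*(-3)²*(4 + 5*(-3)² + 21*(-3))/5*(-15) = -38*9*(4 + 5*9 - 63)/5*(-15) = -38*9*(4 + 45 - 63)/5*(-15) = -38*9*(-14)/5*(-15) = -38*(-126/5)*(-15) = (4788/5)*(-15) = -14364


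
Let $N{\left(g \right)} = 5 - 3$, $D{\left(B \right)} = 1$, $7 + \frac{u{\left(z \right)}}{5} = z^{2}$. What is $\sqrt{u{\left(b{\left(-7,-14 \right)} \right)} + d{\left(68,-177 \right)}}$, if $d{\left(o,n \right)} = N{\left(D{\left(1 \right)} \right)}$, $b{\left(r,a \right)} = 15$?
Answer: $2 \sqrt{273} \approx 33.045$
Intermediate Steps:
$u{\left(z \right)} = -35 + 5 z^{2}$
$N{\left(g \right)} = 2$
$d{\left(o,n \right)} = 2$
$\sqrt{u{\left(b{\left(-7,-14 \right)} \right)} + d{\left(68,-177 \right)}} = \sqrt{\left(-35 + 5 \cdot 15^{2}\right) + 2} = \sqrt{\left(-35 + 5 \cdot 225\right) + 2} = \sqrt{\left(-35 + 1125\right) + 2} = \sqrt{1090 + 2} = \sqrt{1092} = 2 \sqrt{273}$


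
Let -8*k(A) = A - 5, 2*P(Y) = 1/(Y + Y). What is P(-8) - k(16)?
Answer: 43/32 ≈ 1.3438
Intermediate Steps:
P(Y) = 1/(4*Y) (P(Y) = 1/(2*(Y + Y)) = 1/(2*((2*Y))) = (1/(2*Y))/2 = 1/(4*Y))
k(A) = 5/8 - A/8 (k(A) = -(A - 5)/8 = -(-5 + A)/8 = 5/8 - A/8)
P(-8) - k(16) = (¼)/(-8) - (5/8 - ⅛*16) = (¼)*(-⅛) - (5/8 - 2) = -1/32 - 1*(-11/8) = -1/32 + 11/8 = 43/32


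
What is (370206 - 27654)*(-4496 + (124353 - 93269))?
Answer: 9107772576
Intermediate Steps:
(370206 - 27654)*(-4496 + (124353 - 93269)) = 342552*(-4496 + 31084) = 342552*26588 = 9107772576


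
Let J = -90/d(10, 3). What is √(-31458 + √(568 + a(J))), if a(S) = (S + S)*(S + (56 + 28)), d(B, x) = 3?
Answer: √(-31458 + 4*I*√167) ≈ 0.146 + 177.36*I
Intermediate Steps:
J = -30 (J = -90/3 = -90*⅓ = -30)
a(S) = 2*S*(84 + S) (a(S) = (2*S)*(S + 84) = (2*S)*(84 + S) = 2*S*(84 + S))
√(-31458 + √(568 + a(J))) = √(-31458 + √(568 + 2*(-30)*(84 - 30))) = √(-31458 + √(568 + 2*(-30)*54)) = √(-31458 + √(568 - 3240)) = √(-31458 + √(-2672)) = √(-31458 + 4*I*√167)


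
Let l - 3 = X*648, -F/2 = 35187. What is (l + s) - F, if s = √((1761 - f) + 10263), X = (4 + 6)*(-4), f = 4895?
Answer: 44457 + √7129 ≈ 44541.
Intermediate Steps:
F = -70374 (F = -2*35187 = -70374)
X = -40 (X = 10*(-4) = -40)
l = -25917 (l = 3 - 40*648 = 3 - 25920 = -25917)
s = √7129 (s = √((1761 - 1*4895) + 10263) = √((1761 - 4895) + 10263) = √(-3134 + 10263) = √7129 ≈ 84.433)
(l + s) - F = (-25917 + √7129) - 1*(-70374) = (-25917 + √7129) + 70374 = 44457 + √7129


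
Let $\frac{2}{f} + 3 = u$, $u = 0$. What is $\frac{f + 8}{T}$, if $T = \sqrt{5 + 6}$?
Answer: $\frac{2 \sqrt{11}}{3} \approx 2.2111$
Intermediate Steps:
$f = - \frac{2}{3}$ ($f = \frac{2}{-3 + 0} = \frac{2}{-3} = 2 \left(- \frac{1}{3}\right) = - \frac{2}{3} \approx -0.66667$)
$T = \sqrt{11} \approx 3.3166$
$\frac{f + 8}{T} = \frac{- \frac{2}{3} + 8}{\sqrt{11}} = \frac{\sqrt{11}}{11} \cdot \frac{22}{3} = \frac{2 \sqrt{11}}{3}$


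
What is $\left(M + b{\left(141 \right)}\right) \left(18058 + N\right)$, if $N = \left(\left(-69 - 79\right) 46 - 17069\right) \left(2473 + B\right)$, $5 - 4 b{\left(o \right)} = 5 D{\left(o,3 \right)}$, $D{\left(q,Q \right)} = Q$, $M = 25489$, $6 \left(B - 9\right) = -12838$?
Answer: $- \frac{415727377455}{2} \approx -2.0786 \cdot 10^{11}$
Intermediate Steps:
$B = - \frac{6392}{3}$ ($B = 9 + \frac{1}{6} \left(-12838\right) = 9 - \frac{6419}{3} = - \frac{6392}{3} \approx -2130.7$)
$b{\left(o \right)} = - \frac{5}{2}$ ($b{\left(o \right)} = \frac{5}{4} - \frac{5 \cdot 3}{4} = \frac{5}{4} - \frac{15}{4} = - \frac{5}{2}$)
$N = -8173893$ ($N = \left(\left(-69 - 79\right) 46 - 17069\right) \left(2473 - \frac{6392}{3}\right) = \left(\left(-148\right) 46 - 17069\right) \frac{1027}{3} = \left(-6808 - 17069\right) \frac{1027}{3} = \left(-23877\right) \frac{1027}{3} = -8173893$)
$\left(M + b{\left(141 \right)}\right) \left(18058 + N\right) = \left(25489 - \frac{5}{2}\right) \left(18058 - 8173893\right) = \frac{50973}{2} \left(-8155835\right) = - \frac{415727377455}{2}$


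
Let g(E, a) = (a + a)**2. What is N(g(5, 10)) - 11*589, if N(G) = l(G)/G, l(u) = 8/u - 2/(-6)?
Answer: -388739947/60000 ≈ -6479.0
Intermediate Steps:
g(E, a) = 4*a**2 (g(E, a) = (2*a)**2 = 4*a**2)
l(u) = 1/3 + 8/u (l(u) = 8/u - 2*(-1/6) = 8/u + 1/3 = 1/3 + 8/u)
N(G) = (24 + G)/(3*G**2) (N(G) = ((24 + G)/(3*G))/G = (24 + G)/(3*G**2))
N(g(5, 10)) - 11*589 = (24 + 4*10**2)/(3*(4*10**2)**2) - 11*589 = (24 + 4*100)/(3*(4*100)**2) - 6479 = (1/3)*(24 + 400)/400**2 - 6479 = (1/3)*(1/160000)*424 - 6479 = 53/60000 - 6479 = -388739947/60000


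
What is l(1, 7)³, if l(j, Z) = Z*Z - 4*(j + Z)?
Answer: 4913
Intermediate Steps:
l(j, Z) = Z² - 4*Z - 4*j (l(j, Z) = Z² - 4*(Z + j) = Z² + (-4*Z - 4*j) = Z² - 4*Z - 4*j)
l(1, 7)³ = (7² - 4*7 - 4*1)³ = (49 - 28 - 4)³ = 17³ = 4913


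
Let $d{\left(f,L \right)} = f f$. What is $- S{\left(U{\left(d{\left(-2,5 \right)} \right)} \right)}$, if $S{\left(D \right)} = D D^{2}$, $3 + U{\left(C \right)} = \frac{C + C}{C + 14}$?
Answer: $\frac{12167}{729} \approx 16.69$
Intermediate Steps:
$d{\left(f,L \right)} = f^{2}$
$U{\left(C \right)} = -3 + \frac{2 C}{14 + C}$ ($U{\left(C \right)} = -3 + \frac{C + C}{C + 14} = -3 + \frac{2 C}{14 + C}$)
$S{\left(D \right)} = D^{3}$
$- S{\left(U{\left(d{\left(-2,5 \right)} \right)} \right)} = - \left(\frac{-42 - \left(-2\right)^{2}}{14 + \left(-2\right)^{2}}\right)^{3} = - \left(\frac{-42 - 4}{14 + 4}\right)^{3} = - \left(\frac{-42 - 4}{18}\right)^{3} = - \left(\frac{1}{18} \left(-46\right)\right)^{3} = - \left(- \frac{23}{9}\right)^{3} = \left(-1\right) \left(- \frac{12167}{729}\right) = \frac{12167}{729}$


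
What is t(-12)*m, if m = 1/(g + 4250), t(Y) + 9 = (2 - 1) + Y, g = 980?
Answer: -2/523 ≈ -0.0038241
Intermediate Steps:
t(Y) = -8 + Y (t(Y) = -9 + ((2 - 1) + Y) = -9 + (1 + Y) = -8 + Y)
m = 1/5230 (m = 1/(980 + 4250) = 1/5230 ≈ 0.00019120)
t(-12)*m = (-8 - 12)*(1/5230) = -20*1/5230 = -2/523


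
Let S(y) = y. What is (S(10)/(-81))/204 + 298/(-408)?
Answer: -12079/16524 ≈ -0.73100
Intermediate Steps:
(S(10)/(-81))/204 + 298/(-408) = (10/(-81))/204 + 298/(-408) = (10*(-1/81))*(1/204) + 298*(-1/408) = -10/81*1/204 - 149/204 = -5/8262 - 149/204 = -12079/16524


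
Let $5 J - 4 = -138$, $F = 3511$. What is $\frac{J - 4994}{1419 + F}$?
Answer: $- \frac{12552}{12325} \approx -1.0184$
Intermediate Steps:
$J = - \frac{134}{5}$ ($J = \frac{4}{5} + \frac{1}{5} \left(-138\right) = \frac{4}{5} - \frac{138}{5} = - \frac{134}{5} \approx -26.8$)
$\frac{J - 4994}{1419 + F} = \frac{- \frac{134}{5} - 4994}{1419 + 3511} = - \frac{25104}{5 \cdot 4930} = \left(- \frac{25104}{5}\right) \frac{1}{4930} = - \frac{12552}{12325}$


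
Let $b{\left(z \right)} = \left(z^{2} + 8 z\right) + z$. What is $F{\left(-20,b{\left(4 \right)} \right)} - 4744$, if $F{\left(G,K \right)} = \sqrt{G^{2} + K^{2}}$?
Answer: $-4744 + 4 \sqrt{194} \approx -4688.3$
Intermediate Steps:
$b{\left(z \right)} = z^{2} + 9 z$
$F{\left(-20,b{\left(4 \right)} \right)} - 4744 = \sqrt{\left(-20\right)^{2} + \left(4 \left(9 + 4\right)\right)^{2}} - 4744 = \sqrt{400 + \left(4 \cdot 13\right)^{2}} - 4744 = \sqrt{400 + 52^{2}} - 4744 = \sqrt{400 + 2704} - 4744 = \sqrt{3104} - 4744 = 4 \sqrt{194} - 4744 = -4744 + 4 \sqrt{194}$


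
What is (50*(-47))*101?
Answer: -237350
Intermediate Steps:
(50*(-47))*101 = -2350*101 = -237350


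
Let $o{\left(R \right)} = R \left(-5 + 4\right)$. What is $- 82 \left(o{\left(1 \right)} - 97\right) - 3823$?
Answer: $4213$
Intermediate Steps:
$o{\left(R \right)} = - R$ ($o{\left(R \right)} = R \left(-1\right) = - R$)
$- 82 \left(o{\left(1 \right)} - 97\right) - 3823 = - 82 \left(\left(-1\right) 1 - 97\right) - 3823 = - 82 \left(-1 - 97\right) - 3823 = \left(-82\right) \left(-98\right) - 3823 = 8036 - 3823 = 4213$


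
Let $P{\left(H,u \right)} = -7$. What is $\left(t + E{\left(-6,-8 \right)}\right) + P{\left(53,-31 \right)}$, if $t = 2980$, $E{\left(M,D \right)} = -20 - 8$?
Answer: $2945$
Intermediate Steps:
$E{\left(M,D \right)} = -28$ ($E{\left(M,D \right)} = -20 - 8 = -28$)
$\left(t + E{\left(-6,-8 \right)}\right) + P{\left(53,-31 \right)} = \left(2980 - 28\right) - 7 = 2952 - 7 = 2945$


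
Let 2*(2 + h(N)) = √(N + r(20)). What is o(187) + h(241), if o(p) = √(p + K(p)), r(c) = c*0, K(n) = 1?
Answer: -2 + √241/2 + 2*√47 ≈ 19.473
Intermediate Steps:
r(c) = 0
o(p) = √(1 + p) (o(p) = √(p + 1) = √(1 + p))
h(N) = -2 + √N/2 (h(N) = -2 + √(N + 0)/2 = -2 + √N/2)
o(187) + h(241) = √(1 + 187) + (-2 + √241/2) = √188 + (-2 + √241/2) = 2*√47 + (-2 + √241/2) = -2 + √241/2 + 2*√47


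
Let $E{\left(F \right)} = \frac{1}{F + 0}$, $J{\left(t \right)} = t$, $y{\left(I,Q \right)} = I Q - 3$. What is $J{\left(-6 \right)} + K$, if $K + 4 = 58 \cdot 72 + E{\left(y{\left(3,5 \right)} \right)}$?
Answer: $\frac{49993}{12} \approx 4166.1$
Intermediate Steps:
$y{\left(I,Q \right)} = -3 + I Q$
$E{\left(F \right)} = \frac{1}{F}$
$K = \frac{50065}{12}$ ($K = -4 + \left(58 \cdot 72 + \frac{1}{-3 + 3 \cdot 5}\right) = -4 + \left(4176 + \frac{1}{-3 + 15}\right) = -4 + \left(4176 + \frac{1}{12}\right) = -4 + \frac{50113}{12} = \frac{50065}{12} \approx 4172.1$)
$J{\left(-6 \right)} + K = -6 + \frac{50065}{12} = \frac{49993}{12}$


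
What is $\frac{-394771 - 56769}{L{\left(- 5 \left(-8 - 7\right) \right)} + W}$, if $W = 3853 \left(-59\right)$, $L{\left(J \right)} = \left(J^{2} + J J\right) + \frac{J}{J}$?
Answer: $\frac{112885}{54019} \approx 2.0897$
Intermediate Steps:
$L{\left(J \right)} = 1 + 2 J^{2}$ ($L{\left(J \right)} = \left(J^{2} + J^{2}\right) + 1 = 2 J^{2} + 1 = 1 + 2 J^{2}$)
$W = -227327$
$\frac{-394771 - 56769}{L{\left(- 5 \left(-8 - 7\right) \right)} + W} = \frac{-394771 - 56769}{\left(1 + 2 \left(- 5 \left(-8 - 7\right)\right)^{2}\right) - 227327} = - \frac{451540}{\left(1 + 2 \left(\left(-5\right) \left(-15\right)\right)^{2}\right) - 227327} = - \frac{451540}{\left(1 + 2 \cdot 75^{2}\right) - 227327} = - \frac{451540}{\left(1 + 2 \cdot 5625\right) - 227327} = - \frac{451540}{\left(1 + 11250\right) - 227327} = - \frac{451540}{11251 - 227327} = - \frac{451540}{-216076} = \left(-451540\right) \left(- \frac{1}{216076}\right) = \frac{112885}{54019}$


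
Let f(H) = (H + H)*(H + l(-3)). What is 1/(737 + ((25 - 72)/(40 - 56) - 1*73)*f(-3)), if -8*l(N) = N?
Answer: -64/23455 ≈ -0.0027286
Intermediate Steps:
l(N) = -N/8
f(H) = 2*H*(3/8 + H) (f(H) = (H + H)*(H - ⅛*(-3)) = (2*H)*(H + 3/8) = (2*H)*(3/8 + H) = 2*H*(3/8 + H))
1/(737 + ((25 - 72)/(40 - 56) - 1*73)*f(-3)) = 1/(737 + ((25 - 72)/(40 - 56) - 1*73)*((¼)*(-3)*(3 + 8*(-3)))) = 1/(737 + (-47/(-16) - 73)*((¼)*(-3)*(3 - 24))) = 1/(737 + (-47*(-1/16) - 73)*((¼)*(-3)*(-21))) = 1/(737 + (47/16 - 73)*(63/4)) = 1/(737 - 1121/16*63/4) = 1/(737 - 70623/64) = 1/(-23455/64) = -64/23455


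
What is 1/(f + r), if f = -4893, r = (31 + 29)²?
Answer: -1/1293 ≈ -0.00077340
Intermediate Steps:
r = 3600 (r = 60² = 3600)
1/(f + r) = 1/(-4893 + 3600) = 1/(-1293) = -1/1293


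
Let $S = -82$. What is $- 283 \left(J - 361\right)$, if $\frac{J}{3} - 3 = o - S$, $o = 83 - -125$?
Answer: $-146594$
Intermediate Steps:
$o = 208$ ($o = 83 + 125 = 208$)
$J = 879$ ($J = 9 + 3 \left(208 - -82\right) = 9 + 3 \left(208 + 82\right) = 9 + 3 \cdot 290 = 9 + 870 = 879$)
$- 283 \left(J - 361\right) = - 283 \left(879 - 361\right) = \left(-283\right) 518 = -146594$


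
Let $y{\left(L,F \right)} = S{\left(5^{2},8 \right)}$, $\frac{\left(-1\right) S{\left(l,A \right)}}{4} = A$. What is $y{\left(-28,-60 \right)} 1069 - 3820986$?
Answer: $-3855194$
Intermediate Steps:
$S{\left(l,A \right)} = - 4 A$
$y{\left(L,F \right)} = -32$ ($y{\left(L,F \right)} = \left(-4\right) 8 = -32$)
$y{\left(-28,-60 \right)} 1069 - 3820986 = \left(-32\right) 1069 - 3820986 = -34208 - 3820986 = -3855194$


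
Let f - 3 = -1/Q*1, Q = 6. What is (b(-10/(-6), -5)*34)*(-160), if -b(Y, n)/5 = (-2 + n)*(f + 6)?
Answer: -5045600/3 ≈ -1.6819e+6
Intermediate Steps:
f = 17/6 (f = 3 - 1/6*1 = 3 - 1*⅙*1 = 3 - ⅙*1 = 3 - ⅙ = 17/6 ≈ 2.8333)
b(Y, n) = 265/3 - 265*n/6 (b(Y, n) = -5*(-2 + n)*(17/6 + 6) = -5*(-2 + n)*53/6 = -5*(-53/3 + 53*n/6) = 265/3 - 265*n/6)
(b(-10/(-6), -5)*34)*(-160) = ((265/3 - 265/6*(-5))*34)*(-160) = ((265/3 + 1325/6)*34)*(-160) = ((1855/6)*34)*(-160) = (31535/3)*(-160) = -5045600/3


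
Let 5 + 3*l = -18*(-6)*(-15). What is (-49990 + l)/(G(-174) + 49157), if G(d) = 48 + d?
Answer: -151595/147093 ≈ -1.0306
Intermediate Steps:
l = -1625/3 (l = -5/3 + (-18*(-6)*(-15))/3 = -5/3 + (108*(-15))/3 = -5/3 + (1/3)*(-1620) = -5/3 - 540 = -1625/3 ≈ -541.67)
(-49990 + l)/(G(-174) + 49157) = (-49990 - 1625/3)/((48 - 174) + 49157) = -151595/(3*(-126 + 49157)) = -151595/3/49031 = -151595/3*1/49031 = -151595/147093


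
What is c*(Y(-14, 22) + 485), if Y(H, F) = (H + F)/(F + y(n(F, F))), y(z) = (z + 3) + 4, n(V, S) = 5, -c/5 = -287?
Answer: 11837315/17 ≈ 6.9631e+5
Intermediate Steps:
c = 1435 (c = -5*(-287) = 1435)
y(z) = 7 + z (y(z) = (3 + z) + 4 = 7 + z)
Y(H, F) = (F + H)/(12 + F) (Y(H, F) = (H + F)/(F + (7 + 5)) = (F + H)/(F + 12) = (F + H)/(12 + F))
c*(Y(-14, 22) + 485) = 1435*((22 - 14)/(12 + 22) + 485) = 1435*(8/34 + 485) = 1435*((1/34)*8 + 485) = 1435*(4/17 + 485) = 1435*(8249/17) = 11837315/17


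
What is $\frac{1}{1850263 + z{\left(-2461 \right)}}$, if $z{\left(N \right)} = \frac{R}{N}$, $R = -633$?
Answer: $\frac{2461}{4553497876} \approx 5.4046 \cdot 10^{-7}$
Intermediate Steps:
$z{\left(N \right)} = - \frac{633}{N}$
$\frac{1}{1850263 + z{\left(-2461 \right)}} = \frac{1}{1850263 - \frac{633}{-2461}} = \frac{1}{1850263 - - \frac{633}{2461}} = \frac{1}{1850263 + \frac{633}{2461}} = \frac{1}{\frac{4553497876}{2461}} = \frac{2461}{4553497876}$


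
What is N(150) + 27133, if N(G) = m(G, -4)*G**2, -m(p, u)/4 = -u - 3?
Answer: -62867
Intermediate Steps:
m(p, u) = 12 + 4*u (m(p, u) = -4*(-u - 3) = -4*(-3 - u) = 12 + 4*u)
N(G) = -4*G**2 (N(G) = (12 + 4*(-4))*G**2 = (12 - 16)*G**2 = -4*G**2)
N(150) + 27133 = -4*150**2 + 27133 = -4*22500 + 27133 = -90000 + 27133 = -62867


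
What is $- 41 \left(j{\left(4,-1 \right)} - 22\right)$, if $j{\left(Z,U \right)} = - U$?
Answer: $861$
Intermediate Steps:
$- 41 \left(j{\left(4,-1 \right)} - 22\right) = - 41 \left(\left(-1\right) \left(-1\right) - 22\right) = - 41 \left(1 - 22\right) = \left(-41\right) \left(-21\right) = 861$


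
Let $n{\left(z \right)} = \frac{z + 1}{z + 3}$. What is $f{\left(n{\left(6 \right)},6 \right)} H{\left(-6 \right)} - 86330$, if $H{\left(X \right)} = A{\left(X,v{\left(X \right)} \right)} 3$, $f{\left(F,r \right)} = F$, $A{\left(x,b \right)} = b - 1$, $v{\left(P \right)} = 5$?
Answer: $- \frac{258962}{3} \approx -86321.0$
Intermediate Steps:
$A{\left(x,b \right)} = -1 + b$
$n{\left(z \right)} = \frac{1 + z}{3 + z}$
$H{\left(X \right)} = 12$ ($H{\left(X \right)} = \left(-1 + 5\right) 3 = 4 \cdot 3 = 12$)
$f{\left(n{\left(6 \right)},6 \right)} H{\left(-6 \right)} - 86330 = \frac{1 + 6}{3 + 6} \cdot 12 - 86330 = \frac{1}{9} \cdot 7 \cdot 12 - 86330 = \frac{7}{9} \cdot 12 - 86330 = \frac{28}{3} - 86330 = - \frac{258962}{3}$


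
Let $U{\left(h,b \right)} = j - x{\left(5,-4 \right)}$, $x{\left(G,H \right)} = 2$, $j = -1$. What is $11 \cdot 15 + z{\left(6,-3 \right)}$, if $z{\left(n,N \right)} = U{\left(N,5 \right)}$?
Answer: $162$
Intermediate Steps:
$U{\left(h,b \right)} = -3$ ($U{\left(h,b \right)} = -1 - 2 = -3$)
$z{\left(n,N \right)} = -3$
$11 \cdot 15 + z{\left(6,-3 \right)} = 11 \cdot 15 - 3 = 165 - 3 = 162$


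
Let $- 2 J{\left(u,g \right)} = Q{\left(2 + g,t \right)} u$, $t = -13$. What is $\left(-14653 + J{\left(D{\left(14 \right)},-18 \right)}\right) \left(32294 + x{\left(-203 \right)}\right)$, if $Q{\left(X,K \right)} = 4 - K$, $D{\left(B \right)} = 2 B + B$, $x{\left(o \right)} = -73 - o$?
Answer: $-486684240$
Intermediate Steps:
$D{\left(B \right)} = 3 B$
$J{\left(u,g \right)} = - \frac{17 u}{2}$ ($J{\left(u,g \right)} = - \frac{\left(4 - -13\right) u}{2} = - \frac{\left(4 + 13\right) u}{2} = - \frac{17 u}{2}$)
$\left(-14653 + J{\left(D{\left(14 \right)},-18 \right)}\right) \left(32294 + x{\left(-203 \right)}\right) = \left(-14653 - \frac{17 \cdot 3 \cdot 14}{2}\right) \left(32294 - -130\right) = \left(-14653 - 357\right) \left(32294 + \left(-73 + 203\right)\right) = \left(-14653 - 357\right) \left(32294 + 130\right) = \left(-15010\right) 32424 = -486684240$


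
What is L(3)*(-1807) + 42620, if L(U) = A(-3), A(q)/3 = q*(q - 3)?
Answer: -54958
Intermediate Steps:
A(q) = 3*q*(-3 + q) (A(q) = 3*(q*(q - 3)) = 3*(q*(-3 + q)) = 3*q*(-3 + q))
L(U) = 54 (L(U) = 3*(-3)*(-3 - 3) = 3*(-3)*(-6) = 54)
L(3)*(-1807) + 42620 = 54*(-1807) + 42620 = -97578 + 42620 = -54958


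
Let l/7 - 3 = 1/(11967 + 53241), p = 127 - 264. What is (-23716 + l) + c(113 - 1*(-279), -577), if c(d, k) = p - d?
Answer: -1579598585/65208 ≈ -24224.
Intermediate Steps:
p = -137
l = 1369375/65208 (l = 21 + 7/(11967 + 53241) = 21 + 7/65208 = 1369375/65208 ≈ 21.000)
c(d, k) = -137 - d
(-23716 + l) + c(113 - 1*(-279), -577) = (-23716 + 1369375/65208) + (-137 - (113 - 1*(-279))) = -1545103553/65208 + (-137 - (113 + 279)) = -1545103553/65208 + (-137 - 1*392) = -1545103553/65208 + (-137 - 392) = -1545103553/65208 - 529 = -1579598585/65208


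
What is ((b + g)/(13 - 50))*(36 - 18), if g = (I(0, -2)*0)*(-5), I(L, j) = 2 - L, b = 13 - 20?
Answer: 126/37 ≈ 3.4054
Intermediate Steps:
b = -7
g = 0 (g = ((2 - 1*0)*0)*(-5) = ((2 + 0)*0)*(-5) = (2*0)*(-5) = 0*(-5) = 0)
((b + g)/(13 - 50))*(36 - 18) = ((-7 + 0)/(13 - 50))*(36 - 18) = -7/(-37)*18 = -7*(-1/37)*18 = (7/37)*18 = 126/37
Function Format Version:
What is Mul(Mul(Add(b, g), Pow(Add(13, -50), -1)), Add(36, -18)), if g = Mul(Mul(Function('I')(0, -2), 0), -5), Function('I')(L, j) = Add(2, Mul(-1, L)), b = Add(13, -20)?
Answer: Rational(126, 37) ≈ 3.4054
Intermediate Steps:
b = -7
g = 0 (g = Mul(Mul(Add(2, Mul(-1, 0)), 0), -5) = Mul(Mul(Add(2, 0), 0), -5) = Mul(Mul(2, 0), -5) = Mul(0, -5) = 0)
Mul(Mul(Add(b, g), Pow(Add(13, -50), -1)), Add(36, -18)) = Mul(Mul(Add(-7, 0), Pow(Add(13, -50), -1)), Add(36, -18)) = Mul(Mul(-7, Pow(-37, -1)), 18) = Mul(Mul(-7, Rational(-1, 37)), 18) = Mul(Rational(7, 37), 18) = Rational(126, 37)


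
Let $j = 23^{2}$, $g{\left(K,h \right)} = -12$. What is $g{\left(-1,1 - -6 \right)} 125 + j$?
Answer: $-971$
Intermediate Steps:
$j = 529$
$g{\left(-1,1 - -6 \right)} 125 + j = \left(-12\right) 125 + 529 = -1500 + 529 = -971$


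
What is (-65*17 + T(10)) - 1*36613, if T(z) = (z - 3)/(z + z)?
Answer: -754353/20 ≈ -37718.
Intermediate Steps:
T(z) = (-3 + z)/(2*z) (T(z) = (-3 + z)/((2*z)) = (-3 + z)*(1/(2*z)) = (-3 + z)/(2*z))
(-65*17 + T(10)) - 1*36613 = (-65*17 + (1/2)*(-3 + 10)/10) - 1*36613 = (-1105 + (1/2)*(1/10)*7) - 36613 = (-1105 + 7/20) - 36613 = -22093/20 - 36613 = -754353/20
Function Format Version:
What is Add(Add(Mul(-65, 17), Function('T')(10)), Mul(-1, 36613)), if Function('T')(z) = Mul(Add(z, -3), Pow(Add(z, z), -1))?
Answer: Rational(-754353, 20) ≈ -37718.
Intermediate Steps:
Function('T')(z) = Mul(Rational(1, 2), Pow(z, -1), Add(-3, z)) (Function('T')(z) = Mul(Add(-3, z), Pow(Mul(2, z), -1)) = Mul(Add(-3, z), Mul(Rational(1, 2), Pow(z, -1))) = Mul(Rational(1, 2), Pow(z, -1), Add(-3, z)))
Add(Add(Mul(-65, 17), Function('T')(10)), Mul(-1, 36613)) = Add(Add(Mul(-65, 17), Mul(Rational(1, 2), Pow(10, -1), Add(-3, 10))), Mul(-1, 36613)) = Add(Add(-1105, Mul(Rational(1, 2), Rational(1, 10), 7)), -36613) = Add(Add(-1105, Rational(7, 20)), -36613) = Add(Rational(-22093, 20), -36613) = Rational(-754353, 20)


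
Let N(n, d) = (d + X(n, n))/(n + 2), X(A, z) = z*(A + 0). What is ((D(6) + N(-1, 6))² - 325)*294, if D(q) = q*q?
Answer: 448056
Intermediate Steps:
D(q) = q²
X(A, z) = A*z (X(A, z) = z*A = A*z)
N(n, d) = (d + n²)/(2 + n) (N(n, d) = (d + n*n)/(n + 2) = (d + n²)/(2 + n))
((D(6) + N(-1, 6))² - 325)*294 = ((6² + (6 + (-1)²)/(2 - 1))² - 325)*294 = ((36 + (6 + 1)/1)² - 325)*294 = ((36 + 1*7)² - 325)*294 = ((36 + 7)² - 325)*294 = (43² - 325)*294 = (1849 - 325)*294 = 1524*294 = 448056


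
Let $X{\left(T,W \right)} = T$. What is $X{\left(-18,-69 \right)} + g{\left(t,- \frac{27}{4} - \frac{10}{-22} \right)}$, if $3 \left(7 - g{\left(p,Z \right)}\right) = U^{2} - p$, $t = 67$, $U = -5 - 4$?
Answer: $- \frac{47}{3} \approx -15.667$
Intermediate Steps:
$U = -9$
$g{\left(p,Z \right)} = -20 + \frac{p}{3}$ ($g{\left(p,Z \right)} = 7 - \frac{\left(-9\right)^{2} - p}{3} = 7 - \frac{81 - p}{3} = 7 + \left(-27 + \frac{p}{3}\right) = -20 + \frac{p}{3}$)
$X{\left(-18,-69 \right)} + g{\left(t,- \frac{27}{4} - \frac{10}{-22} \right)} = -18 + \left(-20 + \frac{1}{3} \cdot 67\right) = -18 + \left(-20 + \frac{67}{3}\right) = -18 + \frac{7}{3} = - \frac{47}{3}$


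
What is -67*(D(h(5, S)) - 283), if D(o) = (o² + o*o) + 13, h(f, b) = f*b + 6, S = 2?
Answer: -16214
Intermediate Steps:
h(f, b) = 6 + b*f (h(f, b) = b*f + 6 = 6 + b*f)
D(o) = 13 + 2*o² (D(o) = (o² + o²) + 13 = 2*o² + 13 = 13 + 2*o²)
-67*(D(h(5, S)) - 283) = -67*((13 + 2*(6 + 2*5)²) - 283) = -67*((13 + 2*(6 + 10)²) - 283) = -67*((13 + 2*16²) - 283) = -67*((13 + 2*256) - 283) = -67*((13 + 512) - 283) = -67*(525 - 283) = -67*242 = -16214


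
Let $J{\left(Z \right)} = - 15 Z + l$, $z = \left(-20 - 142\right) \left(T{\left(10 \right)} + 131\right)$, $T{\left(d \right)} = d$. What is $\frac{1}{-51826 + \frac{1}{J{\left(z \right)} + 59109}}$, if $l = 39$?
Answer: $- \frac{401778}{20822546627} \approx -1.9295 \cdot 10^{-5}$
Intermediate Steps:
$z = -22842$ ($z = \left(-20 - 142\right) \left(10 + 131\right) = \left(-162\right) 141 = -22842$)
$J{\left(Z \right)} = 39 - 15 Z$ ($J{\left(Z \right)} = - 15 Z + 39 = 39 - 15 Z$)
$\frac{1}{-51826 + \frac{1}{J{\left(z \right)} + 59109}} = \frac{1}{-51826 + \frac{1}{\left(39 - -342630\right) + 59109}} = \frac{1}{-51826 + \frac{1}{\left(39 + 342630\right) + 59109}} = \frac{1}{-51826 + \frac{1}{342669 + 59109}} = \frac{1}{-51826 + \frac{1}{401778}} = \frac{1}{- \frac{20822546627}{401778}} = - \frac{401778}{20822546627}$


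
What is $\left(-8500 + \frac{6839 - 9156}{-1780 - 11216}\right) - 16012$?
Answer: $- \frac{318555635}{12996} \approx -24512.0$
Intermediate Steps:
$\left(-8500 + \frac{6839 - 9156}{-1780 - 11216}\right) - 16012 = \left(-8500 - \frac{2317}{-12996}\right) - 16012 = \left(-8500 - - \frac{2317}{12996}\right) - 16012 = \left(-8500 + \frac{2317}{12996}\right) - 16012 = - \frac{110463683}{12996} - 16012 = - \frac{318555635}{12996}$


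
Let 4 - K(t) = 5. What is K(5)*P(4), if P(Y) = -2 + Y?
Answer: -2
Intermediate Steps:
K(t) = -1 (K(t) = 4 - 1*5 = 4 - 5 = -1)
K(5)*P(4) = -(-2 + 4) = -1*2 = -2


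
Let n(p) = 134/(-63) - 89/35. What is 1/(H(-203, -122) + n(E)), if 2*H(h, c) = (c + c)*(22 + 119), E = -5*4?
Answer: -315/5420101 ≈ -5.8117e-5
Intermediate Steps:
E = -20
H(h, c) = 141*c (H(h, c) = ((c + c)*(22 + 119))/2 = ((2*c)*141)/2 = (282*c)/2 = 141*c)
n(p) = -1471/315 (n(p) = 134*(-1/63) - 89*1/35 = -134/63 - 89/35 = -1471/315)
1/(H(-203, -122) + n(E)) = 1/(141*(-122) - 1471/315) = 1/(-17202 - 1471/315) = 1/(-5420101/315) = -315/5420101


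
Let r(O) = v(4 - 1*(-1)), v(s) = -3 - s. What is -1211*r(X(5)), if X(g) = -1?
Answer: 9688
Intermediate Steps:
r(O) = -8 (r(O) = -3 - (4 - 1*(-1)) = -3 - (4 + 1) = -3 - 1*5 = -3 - 5 = -8)
-1211*r(X(5)) = -1211*(-8) = 9688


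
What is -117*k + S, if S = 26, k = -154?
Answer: 18044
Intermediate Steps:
-117*k + S = -117*(-154) + 26 = 18018 + 26 = 18044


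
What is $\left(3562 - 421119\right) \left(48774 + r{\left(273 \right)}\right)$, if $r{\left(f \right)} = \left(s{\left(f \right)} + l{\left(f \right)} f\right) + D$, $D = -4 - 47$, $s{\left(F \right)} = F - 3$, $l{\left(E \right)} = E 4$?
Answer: $-144937792713$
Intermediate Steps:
$l{\left(E \right)} = 4 E$
$s{\left(F \right)} = -3 + F$
$D = -51$ ($D = -4 - 47 = -51$)
$r{\left(f \right)} = -54 + f + 4 f^{2}$ ($r{\left(f \right)} = \left(\left(-3 + f\right) + 4 f f\right) - 51 = \left(\left(-3 + f\right) + 4 f^{2}\right) - 51 = \left(-3 + f + 4 f^{2}\right) - 51 = -54 + f + 4 f^{2}$)
$\left(3562 - 421119\right) \left(48774 + r{\left(273 \right)}\right) = \left(3562 - 421119\right) \left(48774 + \left(-54 + 273 + 4 \cdot 273^{2}\right)\right) = - 417557 \left(48774 + \left(-54 + 273 + 4 \cdot 74529\right)\right) = - 417557 \left(48774 + \left(-54 + 273 + 298116\right)\right) = - 417557 \left(48774 + 298335\right) = \left(-417557\right) 347109 = -144937792713$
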